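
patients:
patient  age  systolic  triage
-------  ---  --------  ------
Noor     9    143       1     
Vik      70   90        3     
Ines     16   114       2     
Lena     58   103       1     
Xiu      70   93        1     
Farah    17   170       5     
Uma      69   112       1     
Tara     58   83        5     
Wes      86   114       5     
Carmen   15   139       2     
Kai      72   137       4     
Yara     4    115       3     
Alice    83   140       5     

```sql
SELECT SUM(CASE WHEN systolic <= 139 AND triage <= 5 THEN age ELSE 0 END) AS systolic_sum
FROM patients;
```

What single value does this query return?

patient=Noor: ✗
patient=Vik: ✓ → 70
patient=Ines: ✓ → 16
patient=Lena: ✓ → 58
patient=Xiu: ✓ → 70
patient=Farah: ✗
patient=Uma: ✓ → 69
patient=Tara: ✓ → 58
patient=Wes: ✓ → 86
patient=Carmen: ✓ → 15
patient=Kai: ✓ → 72
patient=Yara: ✓ → 4
patient=Alice: ✗
systolic_sum = 70 + 16 + 58 + 70 + 69 + 58 + 86 + 15 + 72 + 4 = 518

518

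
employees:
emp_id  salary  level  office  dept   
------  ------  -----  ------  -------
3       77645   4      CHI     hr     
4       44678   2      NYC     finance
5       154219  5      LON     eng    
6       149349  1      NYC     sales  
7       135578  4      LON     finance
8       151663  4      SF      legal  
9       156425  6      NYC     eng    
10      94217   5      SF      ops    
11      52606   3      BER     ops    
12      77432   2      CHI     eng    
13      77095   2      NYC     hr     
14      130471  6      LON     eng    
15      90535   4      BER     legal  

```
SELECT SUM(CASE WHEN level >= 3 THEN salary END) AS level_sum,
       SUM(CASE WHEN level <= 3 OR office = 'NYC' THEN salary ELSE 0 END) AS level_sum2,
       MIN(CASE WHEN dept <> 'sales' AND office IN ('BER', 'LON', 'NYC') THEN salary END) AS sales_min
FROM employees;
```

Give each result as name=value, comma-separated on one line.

level_sum=1043359, level_sum2=557585, sales_min=44678

[level_sum: level >= 3]
emp_id=3: ✓ → 77645
emp_id=4: ✗
emp_id=5: ✓ → 154219
emp_id=6: ✗
emp_id=7: ✓ → 135578
emp_id=8: ✓ → 151663
emp_id=9: ✓ → 156425
emp_id=10: ✓ → 94217
emp_id=11: ✓ → 52606
emp_id=12: ✗
emp_id=13: ✗
emp_id=14: ✓ → 130471
emp_id=15: ✓ → 90535
level_sum = 77645 + 154219 + 135578 + 151663 + 156425 + 94217 + 52606 + 130471 + 90535 = 1043359
—
[level_sum2: level <= 3 OR office = 'NYC']
emp_id=3: ✗
emp_id=4: ✓ → 44678
emp_id=5: ✗
emp_id=6: ✓ → 149349
emp_id=7: ✗
emp_id=8: ✗
emp_id=9: ✓ → 156425
emp_id=10: ✗
emp_id=11: ✓ → 52606
emp_id=12: ✓ → 77432
emp_id=13: ✓ → 77095
emp_id=14: ✗
emp_id=15: ✗
level_sum2 = 44678 + 149349 + 156425 + 52606 + 77432 + 77095 = 557585
—
[sales_min: dept <> 'sales' AND office IN ('BER', 'LON', 'NYC')]
emp_id=3: ✗
emp_id=4: ✓ → 44678
emp_id=5: ✓ → 154219
emp_id=6: ✗
emp_id=7: ✓ → 135578
emp_id=8: ✗
emp_id=9: ✓ → 156425
emp_id=10: ✗
emp_id=11: ✓ → 52606
emp_id=12: ✗
emp_id=13: ✓ → 77095
emp_id=14: ✓ → 130471
emp_id=15: ✓ → 90535
sales_min = MIN(44678, 154219, 135578, 156425, 52606, 77095, 130471, 90535) = 44678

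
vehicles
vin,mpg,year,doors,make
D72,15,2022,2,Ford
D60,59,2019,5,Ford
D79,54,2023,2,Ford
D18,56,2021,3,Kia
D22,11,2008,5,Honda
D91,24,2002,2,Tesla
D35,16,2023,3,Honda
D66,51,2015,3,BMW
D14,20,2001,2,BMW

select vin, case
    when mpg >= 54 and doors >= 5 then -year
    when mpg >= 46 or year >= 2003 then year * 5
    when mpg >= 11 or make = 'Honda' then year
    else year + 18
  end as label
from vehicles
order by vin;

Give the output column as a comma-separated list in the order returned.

2001, 10105, 10040, 10115, -2019, 10075, 10110, 10115, 2002

vin=D14: mpg >= 11 or make = 'Honda' → 2001
vin=D18: mpg >= 46 or year >= 2003 → 10105
vin=D22: mpg >= 46 or year >= 2003 → 10040
vin=D35: mpg >= 46 or year >= 2003 → 10115
vin=D60: mpg >= 54 and doors >= 5 → -2019
vin=D66: mpg >= 46 or year >= 2003 → 10075
vin=D72: mpg >= 46 or year >= 2003 → 10110
vin=D79: mpg >= 46 or year >= 2003 → 10115
vin=D91: mpg >= 11 or make = 'Honda' → 2002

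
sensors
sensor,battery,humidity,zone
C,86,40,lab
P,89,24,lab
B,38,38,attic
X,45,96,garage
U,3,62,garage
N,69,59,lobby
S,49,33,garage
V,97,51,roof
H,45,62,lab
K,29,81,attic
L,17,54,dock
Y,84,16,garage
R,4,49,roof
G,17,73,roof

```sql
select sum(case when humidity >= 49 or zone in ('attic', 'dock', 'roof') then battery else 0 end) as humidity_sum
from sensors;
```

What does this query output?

364

sensor=C: ✗
sensor=P: ✗
sensor=B: ✓ → 38
sensor=X: ✓ → 45
sensor=U: ✓ → 3
sensor=N: ✓ → 69
sensor=S: ✗
sensor=V: ✓ → 97
sensor=H: ✓ → 45
sensor=K: ✓ → 29
sensor=L: ✓ → 17
sensor=Y: ✗
sensor=R: ✓ → 4
sensor=G: ✓ → 17
humidity_sum = 38 + 45 + 3 + 69 + 97 + 45 + 29 + 17 + 4 + 17 = 364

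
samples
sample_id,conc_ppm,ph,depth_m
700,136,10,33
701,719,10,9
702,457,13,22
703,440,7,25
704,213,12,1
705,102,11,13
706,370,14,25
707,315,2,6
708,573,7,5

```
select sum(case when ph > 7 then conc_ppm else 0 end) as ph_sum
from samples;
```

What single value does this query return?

sample_id=700: ✓ → 136
sample_id=701: ✓ → 719
sample_id=702: ✓ → 457
sample_id=703: ✗
sample_id=704: ✓ → 213
sample_id=705: ✓ → 102
sample_id=706: ✓ → 370
sample_id=707: ✗
sample_id=708: ✗
ph_sum = 136 + 719 + 457 + 213 + 102 + 370 = 1997

1997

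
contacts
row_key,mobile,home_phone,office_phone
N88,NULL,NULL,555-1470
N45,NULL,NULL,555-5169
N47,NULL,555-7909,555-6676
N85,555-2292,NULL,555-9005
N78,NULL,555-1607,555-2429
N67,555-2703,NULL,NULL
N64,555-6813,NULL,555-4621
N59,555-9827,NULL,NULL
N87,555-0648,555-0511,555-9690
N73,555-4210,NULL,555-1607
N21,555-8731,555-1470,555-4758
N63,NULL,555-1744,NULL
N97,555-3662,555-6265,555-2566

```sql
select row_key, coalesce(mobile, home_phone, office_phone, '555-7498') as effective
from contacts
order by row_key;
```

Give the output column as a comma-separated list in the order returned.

555-8731, 555-5169, 555-7909, 555-9827, 555-1744, 555-6813, 555-2703, 555-4210, 555-1607, 555-2292, 555-0648, 555-1470, 555-3662

row_key=N21: mobile=555-8731 → 555-8731
row_key=N45: mobile=NULL, home_phone=NULL, office_phone=555-5169 → 555-5169
row_key=N47: mobile=NULL, home_phone=555-7909 → 555-7909
row_key=N59: mobile=555-9827 → 555-9827
row_key=N63: mobile=NULL, home_phone=555-1744 → 555-1744
row_key=N64: mobile=555-6813 → 555-6813
row_key=N67: mobile=555-2703 → 555-2703
row_key=N73: mobile=555-4210 → 555-4210
row_key=N78: mobile=NULL, home_phone=555-1607 → 555-1607
row_key=N85: mobile=555-2292 → 555-2292
row_key=N87: mobile=555-0648 → 555-0648
row_key=N88: mobile=NULL, home_phone=NULL, office_phone=555-1470 → 555-1470
row_key=N97: mobile=555-3662 → 555-3662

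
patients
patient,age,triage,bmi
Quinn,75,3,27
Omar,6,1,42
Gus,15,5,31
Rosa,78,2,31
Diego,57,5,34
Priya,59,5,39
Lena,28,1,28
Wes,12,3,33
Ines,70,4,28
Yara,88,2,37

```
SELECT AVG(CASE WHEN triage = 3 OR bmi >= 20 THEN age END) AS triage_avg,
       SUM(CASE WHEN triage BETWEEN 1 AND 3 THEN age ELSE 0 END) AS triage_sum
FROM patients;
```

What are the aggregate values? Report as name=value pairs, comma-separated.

[triage_avg: triage = 3 OR bmi >= 20]
patient=Quinn: ✓ → 75
patient=Omar: ✓ → 6
patient=Gus: ✓ → 15
patient=Rosa: ✓ → 78
patient=Diego: ✓ → 57
patient=Priya: ✓ → 59
patient=Lena: ✓ → 28
patient=Wes: ✓ → 12
patient=Ines: ✓ → 70
patient=Yara: ✓ → 88
triage_avg = (75 + 6 + 15 + 78 + 57 + 59 + 28 + 12 + 70 + 88) / 10 = 48.8
—
[triage_sum: triage BETWEEN 1 AND 3]
patient=Quinn: ✓ → 75
patient=Omar: ✓ → 6
patient=Gus: ✗
patient=Rosa: ✓ → 78
patient=Diego: ✗
patient=Priya: ✗
patient=Lena: ✓ → 28
patient=Wes: ✓ → 12
patient=Ines: ✗
patient=Yara: ✓ → 88
triage_sum = 75 + 6 + 78 + 28 + 12 + 88 = 287

triage_avg=48.8, triage_sum=287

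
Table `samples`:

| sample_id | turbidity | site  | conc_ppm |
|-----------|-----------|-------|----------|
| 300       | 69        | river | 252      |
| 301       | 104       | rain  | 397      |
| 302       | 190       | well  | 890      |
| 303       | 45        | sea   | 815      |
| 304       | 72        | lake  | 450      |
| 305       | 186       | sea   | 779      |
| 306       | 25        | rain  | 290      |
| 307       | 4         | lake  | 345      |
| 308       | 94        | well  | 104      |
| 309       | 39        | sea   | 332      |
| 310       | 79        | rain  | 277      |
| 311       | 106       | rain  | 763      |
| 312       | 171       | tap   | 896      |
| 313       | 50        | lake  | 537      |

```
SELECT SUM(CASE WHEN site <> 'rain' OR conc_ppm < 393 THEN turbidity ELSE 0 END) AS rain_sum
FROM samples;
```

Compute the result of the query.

sample_id=300: ✓ → 69
sample_id=301: ✗
sample_id=302: ✓ → 190
sample_id=303: ✓ → 45
sample_id=304: ✓ → 72
sample_id=305: ✓ → 186
sample_id=306: ✓ → 25
sample_id=307: ✓ → 4
sample_id=308: ✓ → 94
sample_id=309: ✓ → 39
sample_id=310: ✓ → 79
sample_id=311: ✗
sample_id=312: ✓ → 171
sample_id=313: ✓ → 50
rain_sum = 69 + 190 + 45 + 72 + 186 + 25 + 4 + 94 + 39 + 79 + 171 + 50 = 1024

1024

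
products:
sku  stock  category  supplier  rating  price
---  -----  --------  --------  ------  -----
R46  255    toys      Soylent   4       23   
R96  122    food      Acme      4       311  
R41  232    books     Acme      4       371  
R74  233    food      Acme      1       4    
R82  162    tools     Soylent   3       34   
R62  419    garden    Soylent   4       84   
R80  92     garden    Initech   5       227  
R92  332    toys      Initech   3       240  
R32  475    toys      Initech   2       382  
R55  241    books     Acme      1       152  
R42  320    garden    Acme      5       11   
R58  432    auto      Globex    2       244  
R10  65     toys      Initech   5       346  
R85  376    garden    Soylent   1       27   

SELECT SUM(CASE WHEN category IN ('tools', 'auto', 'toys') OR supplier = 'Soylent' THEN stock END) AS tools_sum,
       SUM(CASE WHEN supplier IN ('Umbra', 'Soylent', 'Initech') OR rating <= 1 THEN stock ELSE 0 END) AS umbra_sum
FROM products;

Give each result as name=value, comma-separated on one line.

[tools_sum: category IN ('tools', 'auto', 'toys') OR supplier = 'Soylent']
sku=R46: ✓ → 255
sku=R96: ✗
sku=R41: ✗
sku=R74: ✗
sku=R82: ✓ → 162
sku=R62: ✓ → 419
sku=R80: ✗
sku=R92: ✓ → 332
sku=R32: ✓ → 475
sku=R55: ✗
sku=R42: ✗
sku=R58: ✓ → 432
sku=R10: ✓ → 65
sku=R85: ✓ → 376
tools_sum = 255 + 162 + 419 + 332 + 475 + 432 + 65 + 376 = 2516
—
[umbra_sum: supplier IN ('Umbra', 'Soylent', 'Initech') OR rating <= 1]
sku=R46: ✓ → 255
sku=R96: ✗
sku=R41: ✗
sku=R74: ✓ → 233
sku=R82: ✓ → 162
sku=R62: ✓ → 419
sku=R80: ✓ → 92
sku=R92: ✓ → 332
sku=R32: ✓ → 475
sku=R55: ✓ → 241
sku=R42: ✗
sku=R58: ✗
sku=R10: ✓ → 65
sku=R85: ✓ → 376
umbra_sum = 255 + 233 + 162 + 419 + 92 + 332 + 475 + 241 + 65 + 376 = 2650

tools_sum=2516, umbra_sum=2650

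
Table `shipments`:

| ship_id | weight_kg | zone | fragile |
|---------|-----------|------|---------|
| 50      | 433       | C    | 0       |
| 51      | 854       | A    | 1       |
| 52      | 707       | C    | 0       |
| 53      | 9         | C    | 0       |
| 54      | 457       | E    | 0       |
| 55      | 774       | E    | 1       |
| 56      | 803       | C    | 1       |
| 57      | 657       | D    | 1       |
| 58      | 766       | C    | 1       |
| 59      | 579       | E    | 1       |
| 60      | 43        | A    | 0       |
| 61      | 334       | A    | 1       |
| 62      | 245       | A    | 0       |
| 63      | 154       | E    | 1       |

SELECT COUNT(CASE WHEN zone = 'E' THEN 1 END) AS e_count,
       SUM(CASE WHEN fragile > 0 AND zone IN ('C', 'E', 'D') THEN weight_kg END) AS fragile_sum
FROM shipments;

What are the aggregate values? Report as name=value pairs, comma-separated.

[e_count: zone = 'E']
ship_id=50: ✗
ship_id=51: ✗
ship_id=52: ✗
ship_id=53: ✗
ship_id=54: ✓ → 1
ship_id=55: ✓ → 1
ship_id=56: ✗
ship_id=57: ✗
ship_id=58: ✗
ship_id=59: ✓ → 1
ship_id=60: ✗
ship_id=61: ✗
ship_id=62: ✗
ship_id=63: ✓ → 1
e_count = COUNT(1, 1, 1, 1) = 4
—
[fragile_sum: fragile > 0 AND zone IN ('C', 'E', 'D')]
ship_id=50: ✗
ship_id=51: ✗
ship_id=52: ✗
ship_id=53: ✗
ship_id=54: ✗
ship_id=55: ✓ → 774
ship_id=56: ✓ → 803
ship_id=57: ✓ → 657
ship_id=58: ✓ → 766
ship_id=59: ✓ → 579
ship_id=60: ✗
ship_id=61: ✗
ship_id=62: ✗
ship_id=63: ✓ → 154
fragile_sum = 774 + 803 + 657 + 766 + 579 + 154 = 3733

e_count=4, fragile_sum=3733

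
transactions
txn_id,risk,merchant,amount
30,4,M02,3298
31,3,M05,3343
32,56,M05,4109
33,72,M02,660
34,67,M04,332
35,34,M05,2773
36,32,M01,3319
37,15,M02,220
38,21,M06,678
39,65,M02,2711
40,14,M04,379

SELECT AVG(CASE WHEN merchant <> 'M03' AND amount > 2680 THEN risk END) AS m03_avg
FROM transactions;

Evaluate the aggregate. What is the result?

32.3333333333

txn_id=30: ✓ → 4
txn_id=31: ✓ → 3
txn_id=32: ✓ → 56
txn_id=33: ✗
txn_id=34: ✗
txn_id=35: ✓ → 34
txn_id=36: ✓ → 32
txn_id=37: ✗
txn_id=38: ✗
txn_id=39: ✓ → 65
txn_id=40: ✗
m03_avg = (4 + 3 + 56 + 34 + 32 + 65) / 6 = 32.3333333333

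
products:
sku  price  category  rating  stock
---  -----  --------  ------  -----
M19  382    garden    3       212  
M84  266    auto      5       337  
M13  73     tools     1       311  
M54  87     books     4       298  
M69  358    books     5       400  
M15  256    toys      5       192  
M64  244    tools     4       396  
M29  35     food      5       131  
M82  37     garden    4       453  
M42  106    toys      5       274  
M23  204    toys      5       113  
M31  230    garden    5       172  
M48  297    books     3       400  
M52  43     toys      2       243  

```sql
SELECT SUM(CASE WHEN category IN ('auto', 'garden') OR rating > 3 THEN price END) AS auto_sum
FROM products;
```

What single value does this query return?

sku=M19: ✓ → 382
sku=M84: ✓ → 266
sku=M13: ✗
sku=M54: ✓ → 87
sku=M69: ✓ → 358
sku=M15: ✓ → 256
sku=M64: ✓ → 244
sku=M29: ✓ → 35
sku=M82: ✓ → 37
sku=M42: ✓ → 106
sku=M23: ✓ → 204
sku=M31: ✓ → 230
sku=M48: ✗
sku=M52: ✗
auto_sum = 382 + 266 + 87 + 358 + 256 + 244 + 35 + 37 + 106 + 204 + 230 = 2205

2205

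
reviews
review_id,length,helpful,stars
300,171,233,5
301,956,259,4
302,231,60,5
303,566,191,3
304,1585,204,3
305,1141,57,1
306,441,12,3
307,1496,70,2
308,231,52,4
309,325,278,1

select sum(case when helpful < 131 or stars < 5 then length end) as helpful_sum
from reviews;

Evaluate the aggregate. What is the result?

review_id=300: ✗
review_id=301: ✓ → 956
review_id=302: ✓ → 231
review_id=303: ✓ → 566
review_id=304: ✓ → 1585
review_id=305: ✓ → 1141
review_id=306: ✓ → 441
review_id=307: ✓ → 1496
review_id=308: ✓ → 231
review_id=309: ✓ → 325
helpful_sum = 956 + 231 + 566 + 1585 + 1141 + 441 + 1496 + 231 + 325 = 6972

6972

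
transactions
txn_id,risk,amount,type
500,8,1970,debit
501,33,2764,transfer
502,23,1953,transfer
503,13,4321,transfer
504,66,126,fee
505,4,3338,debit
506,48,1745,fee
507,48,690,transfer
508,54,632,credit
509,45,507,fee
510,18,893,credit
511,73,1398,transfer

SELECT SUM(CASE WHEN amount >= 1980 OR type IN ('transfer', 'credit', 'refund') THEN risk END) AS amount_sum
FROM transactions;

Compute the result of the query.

266

txn_id=500: ✗
txn_id=501: ✓ → 33
txn_id=502: ✓ → 23
txn_id=503: ✓ → 13
txn_id=504: ✗
txn_id=505: ✓ → 4
txn_id=506: ✗
txn_id=507: ✓ → 48
txn_id=508: ✓ → 54
txn_id=509: ✗
txn_id=510: ✓ → 18
txn_id=511: ✓ → 73
amount_sum = 33 + 23 + 13 + 4 + 48 + 54 + 18 + 73 = 266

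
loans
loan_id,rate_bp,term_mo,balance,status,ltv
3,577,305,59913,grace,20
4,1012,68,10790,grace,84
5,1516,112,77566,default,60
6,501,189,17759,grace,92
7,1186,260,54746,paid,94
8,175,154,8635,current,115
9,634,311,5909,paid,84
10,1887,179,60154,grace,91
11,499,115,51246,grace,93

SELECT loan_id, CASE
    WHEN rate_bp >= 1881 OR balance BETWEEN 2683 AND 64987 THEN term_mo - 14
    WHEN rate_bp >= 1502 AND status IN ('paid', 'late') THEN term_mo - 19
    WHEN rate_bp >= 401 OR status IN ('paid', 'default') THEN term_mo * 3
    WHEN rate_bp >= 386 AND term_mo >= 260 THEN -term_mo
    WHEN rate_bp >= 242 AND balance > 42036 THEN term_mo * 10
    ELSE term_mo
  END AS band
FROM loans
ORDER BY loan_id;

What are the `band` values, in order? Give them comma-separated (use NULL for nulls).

291, 54, 336, 175, 246, 140, 297, 165, 101

loan_id=3: rate_bp >= 1881 OR balance BETWEEN 2683 AND 64987 → 291
loan_id=4: rate_bp >= 1881 OR balance BETWEEN 2683 AND 64987 → 54
loan_id=5: rate_bp >= 401 OR status IN ('paid', 'default') → 336
loan_id=6: rate_bp >= 1881 OR balance BETWEEN 2683 AND 64987 → 175
loan_id=7: rate_bp >= 1881 OR balance BETWEEN 2683 AND 64987 → 246
loan_id=8: rate_bp >= 1881 OR balance BETWEEN 2683 AND 64987 → 140
loan_id=9: rate_bp >= 1881 OR balance BETWEEN 2683 AND 64987 → 297
loan_id=10: rate_bp >= 1881 OR balance BETWEEN 2683 AND 64987 → 165
loan_id=11: rate_bp >= 1881 OR balance BETWEEN 2683 AND 64987 → 101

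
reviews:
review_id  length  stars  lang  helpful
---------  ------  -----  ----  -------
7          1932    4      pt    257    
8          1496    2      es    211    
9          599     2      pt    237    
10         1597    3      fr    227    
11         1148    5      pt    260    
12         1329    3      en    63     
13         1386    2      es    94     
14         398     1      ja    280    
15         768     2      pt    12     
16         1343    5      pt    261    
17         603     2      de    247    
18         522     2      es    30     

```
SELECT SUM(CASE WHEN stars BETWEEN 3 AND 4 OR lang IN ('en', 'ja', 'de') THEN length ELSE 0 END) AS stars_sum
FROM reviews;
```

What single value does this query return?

5859

review_id=7: ✓ → 1932
review_id=8: ✗
review_id=9: ✗
review_id=10: ✓ → 1597
review_id=11: ✗
review_id=12: ✓ → 1329
review_id=13: ✗
review_id=14: ✓ → 398
review_id=15: ✗
review_id=16: ✗
review_id=17: ✓ → 603
review_id=18: ✗
stars_sum = 1932 + 1597 + 1329 + 398 + 603 = 5859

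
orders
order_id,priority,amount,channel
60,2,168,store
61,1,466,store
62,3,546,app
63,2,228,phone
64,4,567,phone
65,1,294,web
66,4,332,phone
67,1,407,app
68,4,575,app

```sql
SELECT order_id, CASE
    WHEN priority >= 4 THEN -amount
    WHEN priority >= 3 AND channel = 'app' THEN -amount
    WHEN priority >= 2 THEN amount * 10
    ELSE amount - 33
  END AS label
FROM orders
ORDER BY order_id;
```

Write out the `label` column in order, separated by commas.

1680, 433, -546, 2280, -567, 261, -332, 374, -575

order_id=60: priority >= 2 → 1680
order_id=61: ELSE → 433
order_id=62: priority >= 3 AND channel = 'app' → -546
order_id=63: priority >= 2 → 2280
order_id=64: priority >= 4 → -567
order_id=65: ELSE → 261
order_id=66: priority >= 4 → -332
order_id=67: ELSE → 374
order_id=68: priority >= 4 → -575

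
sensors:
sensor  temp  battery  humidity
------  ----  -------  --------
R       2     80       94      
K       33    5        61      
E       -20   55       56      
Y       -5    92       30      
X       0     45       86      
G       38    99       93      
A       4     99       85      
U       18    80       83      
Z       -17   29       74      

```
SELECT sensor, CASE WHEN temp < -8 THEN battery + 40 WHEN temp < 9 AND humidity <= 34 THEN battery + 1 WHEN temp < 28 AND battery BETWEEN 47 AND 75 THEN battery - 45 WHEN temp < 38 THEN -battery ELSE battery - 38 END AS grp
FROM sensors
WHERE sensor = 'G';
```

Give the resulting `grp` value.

sensor = G: temp=38, battery=99, humidity=93.
temp < -8 → false
temp < 9 AND humidity <= 34 → false
temp < 28 AND battery BETWEEN 47 AND 75 → false
temp < 38 → false
No prior WHEN matched → ELSE → 61

61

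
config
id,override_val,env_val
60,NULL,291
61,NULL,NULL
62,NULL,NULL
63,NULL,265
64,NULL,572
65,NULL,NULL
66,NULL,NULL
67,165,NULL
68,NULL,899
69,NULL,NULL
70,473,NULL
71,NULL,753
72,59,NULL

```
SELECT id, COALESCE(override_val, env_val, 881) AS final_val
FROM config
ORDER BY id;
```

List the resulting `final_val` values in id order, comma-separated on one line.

id=60: override_val=NULL, env_val=291 → 291
id=61: override_val=NULL, env_val=NULL, → literal 881 → 881
id=62: override_val=NULL, env_val=NULL, → literal 881 → 881
id=63: override_val=NULL, env_val=265 → 265
id=64: override_val=NULL, env_val=572 → 572
id=65: override_val=NULL, env_val=NULL, → literal 881 → 881
id=66: override_val=NULL, env_val=NULL, → literal 881 → 881
id=67: override_val=165 → 165
id=68: override_val=NULL, env_val=899 → 899
id=69: override_val=NULL, env_val=NULL, → literal 881 → 881
id=70: override_val=473 → 473
id=71: override_val=NULL, env_val=753 → 753
id=72: override_val=59 → 59

291, 881, 881, 265, 572, 881, 881, 165, 899, 881, 473, 753, 59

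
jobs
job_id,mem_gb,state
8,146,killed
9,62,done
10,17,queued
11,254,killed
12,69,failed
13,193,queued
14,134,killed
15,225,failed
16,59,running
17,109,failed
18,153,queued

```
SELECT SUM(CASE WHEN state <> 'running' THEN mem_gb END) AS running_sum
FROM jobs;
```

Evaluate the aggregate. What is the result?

1362

job_id=8: ✓ → 146
job_id=9: ✓ → 62
job_id=10: ✓ → 17
job_id=11: ✓ → 254
job_id=12: ✓ → 69
job_id=13: ✓ → 193
job_id=14: ✓ → 134
job_id=15: ✓ → 225
job_id=16: ✗
job_id=17: ✓ → 109
job_id=18: ✓ → 153
running_sum = 146 + 62 + 17 + 254 + 69 + 193 + 134 + 225 + 109 + 153 = 1362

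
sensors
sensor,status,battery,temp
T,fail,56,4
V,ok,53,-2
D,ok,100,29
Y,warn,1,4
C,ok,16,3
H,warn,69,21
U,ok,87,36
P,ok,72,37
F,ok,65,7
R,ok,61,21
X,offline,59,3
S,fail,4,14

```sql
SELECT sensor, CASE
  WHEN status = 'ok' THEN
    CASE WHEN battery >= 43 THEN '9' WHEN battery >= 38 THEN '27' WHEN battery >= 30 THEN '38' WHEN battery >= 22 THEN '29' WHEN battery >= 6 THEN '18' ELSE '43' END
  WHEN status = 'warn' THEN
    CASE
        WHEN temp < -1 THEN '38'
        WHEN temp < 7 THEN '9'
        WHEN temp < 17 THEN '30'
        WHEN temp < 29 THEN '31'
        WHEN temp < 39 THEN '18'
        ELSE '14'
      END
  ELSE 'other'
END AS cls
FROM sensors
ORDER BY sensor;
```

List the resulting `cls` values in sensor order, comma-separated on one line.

sensor=C: status='ok' → inner[battery >= 6] → 18
sensor=D: status='ok' → inner[battery >= 43] → 9
sensor=F: status='ok' → inner[battery >= 43] → 9
sensor=H: status='warn' → inner[temp < 29] → 31
sensor=P: status='ok' → inner[battery >= 43] → 9
sensor=R: status='ok' → inner[battery >= 43] → 9
sensor=S: status='fail' → outer ELSE → other
sensor=T: status='fail' → outer ELSE → other
sensor=U: status='ok' → inner[battery >= 43] → 9
sensor=V: status='ok' → inner[battery >= 43] → 9
sensor=X: status='offline' → outer ELSE → other
sensor=Y: status='warn' → inner[temp < 7] → 9

18, 9, 9, 31, 9, 9, other, other, 9, 9, other, 9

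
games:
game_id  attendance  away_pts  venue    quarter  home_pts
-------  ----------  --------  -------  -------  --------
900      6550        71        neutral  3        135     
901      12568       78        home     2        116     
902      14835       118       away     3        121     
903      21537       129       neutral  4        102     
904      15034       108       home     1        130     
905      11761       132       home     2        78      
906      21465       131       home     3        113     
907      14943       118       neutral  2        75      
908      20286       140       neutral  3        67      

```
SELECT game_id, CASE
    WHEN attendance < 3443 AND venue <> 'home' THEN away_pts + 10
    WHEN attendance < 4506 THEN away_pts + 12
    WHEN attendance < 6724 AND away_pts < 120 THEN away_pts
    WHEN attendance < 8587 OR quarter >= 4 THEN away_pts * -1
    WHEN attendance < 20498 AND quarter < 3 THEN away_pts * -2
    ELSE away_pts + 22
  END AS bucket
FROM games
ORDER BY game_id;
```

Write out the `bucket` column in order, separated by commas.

71, -156, 140, -129, -216, -264, 153, -236, 162

game_id=900: attendance < 6724 AND away_pts < 120 → 71
game_id=901: attendance < 20498 AND quarter < 3 → -156
game_id=902: ELSE → 140
game_id=903: attendance < 8587 OR quarter >= 4 → -129
game_id=904: attendance < 20498 AND quarter < 3 → -216
game_id=905: attendance < 20498 AND quarter < 3 → -264
game_id=906: ELSE → 153
game_id=907: attendance < 20498 AND quarter < 3 → -236
game_id=908: ELSE → 162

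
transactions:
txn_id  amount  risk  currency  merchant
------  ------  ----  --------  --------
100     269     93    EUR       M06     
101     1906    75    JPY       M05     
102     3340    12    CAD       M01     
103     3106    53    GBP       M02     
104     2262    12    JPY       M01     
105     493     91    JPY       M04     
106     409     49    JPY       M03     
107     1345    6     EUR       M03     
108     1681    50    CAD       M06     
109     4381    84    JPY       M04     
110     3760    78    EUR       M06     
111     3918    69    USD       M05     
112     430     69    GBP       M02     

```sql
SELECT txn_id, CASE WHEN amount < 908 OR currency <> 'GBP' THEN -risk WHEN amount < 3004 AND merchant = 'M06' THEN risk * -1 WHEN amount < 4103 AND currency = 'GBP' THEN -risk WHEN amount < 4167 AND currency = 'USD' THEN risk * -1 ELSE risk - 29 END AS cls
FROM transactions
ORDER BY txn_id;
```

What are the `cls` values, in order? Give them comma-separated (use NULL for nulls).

txn_id=100: amount < 908 OR currency <> 'GBP' → -93
txn_id=101: amount < 908 OR currency <> 'GBP' → -75
txn_id=102: amount < 908 OR currency <> 'GBP' → -12
txn_id=103: amount < 4103 AND currency = 'GBP' → -53
txn_id=104: amount < 908 OR currency <> 'GBP' → -12
txn_id=105: amount < 908 OR currency <> 'GBP' → -91
txn_id=106: amount < 908 OR currency <> 'GBP' → -49
txn_id=107: amount < 908 OR currency <> 'GBP' → -6
txn_id=108: amount < 908 OR currency <> 'GBP' → -50
txn_id=109: amount < 908 OR currency <> 'GBP' → -84
txn_id=110: amount < 908 OR currency <> 'GBP' → -78
txn_id=111: amount < 908 OR currency <> 'GBP' → -69
txn_id=112: amount < 908 OR currency <> 'GBP' → -69

-93, -75, -12, -53, -12, -91, -49, -6, -50, -84, -78, -69, -69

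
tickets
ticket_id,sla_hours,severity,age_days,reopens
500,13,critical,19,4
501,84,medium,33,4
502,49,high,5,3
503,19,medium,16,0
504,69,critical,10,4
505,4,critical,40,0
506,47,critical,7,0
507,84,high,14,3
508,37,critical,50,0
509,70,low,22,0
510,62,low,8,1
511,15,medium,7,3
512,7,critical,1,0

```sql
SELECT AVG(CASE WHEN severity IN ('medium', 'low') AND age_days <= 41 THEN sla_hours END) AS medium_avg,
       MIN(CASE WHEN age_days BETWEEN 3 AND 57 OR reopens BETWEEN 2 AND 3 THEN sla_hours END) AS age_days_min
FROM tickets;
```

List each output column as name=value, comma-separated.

[medium_avg: severity IN ('medium', 'low') AND age_days <= 41]
ticket_id=500: ✗
ticket_id=501: ✓ → 84
ticket_id=502: ✗
ticket_id=503: ✓ → 19
ticket_id=504: ✗
ticket_id=505: ✗
ticket_id=506: ✗
ticket_id=507: ✗
ticket_id=508: ✗
ticket_id=509: ✓ → 70
ticket_id=510: ✓ → 62
ticket_id=511: ✓ → 15
ticket_id=512: ✗
medium_avg = (84 + 19 + 70 + 62 + 15) / 5 = 50
—
[age_days_min: age_days BETWEEN 3 AND 57 OR reopens BETWEEN 2 AND 3]
ticket_id=500: ✓ → 13
ticket_id=501: ✓ → 84
ticket_id=502: ✓ → 49
ticket_id=503: ✓ → 19
ticket_id=504: ✓ → 69
ticket_id=505: ✓ → 4
ticket_id=506: ✓ → 47
ticket_id=507: ✓ → 84
ticket_id=508: ✓ → 37
ticket_id=509: ✓ → 70
ticket_id=510: ✓ → 62
ticket_id=511: ✓ → 15
ticket_id=512: ✗
age_days_min = MIN(13, 84, 49, 19, 69, 4, 47, 84, 37, 70, 62, 15) = 4

medium_avg=50, age_days_min=4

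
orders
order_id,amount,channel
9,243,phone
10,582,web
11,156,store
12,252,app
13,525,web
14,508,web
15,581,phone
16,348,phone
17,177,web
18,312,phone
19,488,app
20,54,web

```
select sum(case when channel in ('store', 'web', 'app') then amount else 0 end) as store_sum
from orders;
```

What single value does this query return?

2742

order_id=9: ✗
order_id=10: ✓ → 582
order_id=11: ✓ → 156
order_id=12: ✓ → 252
order_id=13: ✓ → 525
order_id=14: ✓ → 508
order_id=15: ✗
order_id=16: ✗
order_id=17: ✓ → 177
order_id=18: ✗
order_id=19: ✓ → 488
order_id=20: ✓ → 54
store_sum = 582 + 156 + 252 + 525 + 508 + 177 + 488 + 54 = 2742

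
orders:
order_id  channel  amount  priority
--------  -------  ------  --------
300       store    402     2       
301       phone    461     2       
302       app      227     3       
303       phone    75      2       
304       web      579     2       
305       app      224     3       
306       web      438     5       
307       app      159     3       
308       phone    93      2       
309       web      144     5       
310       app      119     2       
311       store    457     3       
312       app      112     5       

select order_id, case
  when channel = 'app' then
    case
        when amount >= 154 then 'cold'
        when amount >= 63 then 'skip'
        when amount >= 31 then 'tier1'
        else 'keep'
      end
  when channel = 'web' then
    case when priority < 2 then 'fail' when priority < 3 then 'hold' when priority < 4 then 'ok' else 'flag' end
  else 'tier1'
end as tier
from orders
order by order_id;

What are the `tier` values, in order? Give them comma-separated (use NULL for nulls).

tier1, tier1, cold, tier1, hold, cold, flag, cold, tier1, flag, skip, tier1, skip

order_id=300: channel='store' → outer ELSE → tier1
order_id=301: channel='phone' → outer ELSE → tier1
order_id=302: channel='app' → inner[amount >= 154] → cold
order_id=303: channel='phone' → outer ELSE → tier1
order_id=304: channel='web' → inner[priority < 3] → hold
order_id=305: channel='app' → inner[amount >= 154] → cold
order_id=306: channel='web' → inner[ELSE] → flag
order_id=307: channel='app' → inner[amount >= 154] → cold
order_id=308: channel='phone' → outer ELSE → tier1
order_id=309: channel='web' → inner[ELSE] → flag
order_id=310: channel='app' → inner[amount >= 63] → skip
order_id=311: channel='store' → outer ELSE → tier1
order_id=312: channel='app' → inner[amount >= 63] → skip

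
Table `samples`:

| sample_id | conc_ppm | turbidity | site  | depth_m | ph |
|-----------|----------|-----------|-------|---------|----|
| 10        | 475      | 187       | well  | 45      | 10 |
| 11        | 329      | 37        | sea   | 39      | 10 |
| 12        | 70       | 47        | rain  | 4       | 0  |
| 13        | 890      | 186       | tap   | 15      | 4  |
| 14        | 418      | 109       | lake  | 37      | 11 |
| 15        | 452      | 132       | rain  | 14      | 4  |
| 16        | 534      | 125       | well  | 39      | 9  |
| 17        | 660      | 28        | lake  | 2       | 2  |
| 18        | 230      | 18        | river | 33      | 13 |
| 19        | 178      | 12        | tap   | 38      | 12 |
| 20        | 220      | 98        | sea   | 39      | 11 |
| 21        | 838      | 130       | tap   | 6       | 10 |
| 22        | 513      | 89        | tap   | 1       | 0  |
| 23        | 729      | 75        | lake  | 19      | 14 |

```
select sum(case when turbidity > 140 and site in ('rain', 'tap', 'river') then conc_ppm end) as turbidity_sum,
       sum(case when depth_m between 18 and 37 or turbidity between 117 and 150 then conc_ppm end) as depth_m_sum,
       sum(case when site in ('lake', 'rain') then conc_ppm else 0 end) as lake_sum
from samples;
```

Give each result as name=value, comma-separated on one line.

[turbidity_sum: turbidity > 140 and site in ('rain', 'tap', 'river')]
sample_id=10: ✗
sample_id=11: ✗
sample_id=12: ✗
sample_id=13: ✓ → 890
sample_id=14: ✗
sample_id=15: ✗
sample_id=16: ✗
sample_id=17: ✗
sample_id=18: ✗
sample_id=19: ✗
sample_id=20: ✗
sample_id=21: ✗
sample_id=22: ✗
sample_id=23: ✗
turbidity_sum = 890
—
[depth_m_sum: depth_m between 18 and 37 or turbidity between 117 and 150]
sample_id=10: ✗
sample_id=11: ✗
sample_id=12: ✗
sample_id=13: ✗
sample_id=14: ✓ → 418
sample_id=15: ✓ → 452
sample_id=16: ✓ → 534
sample_id=17: ✗
sample_id=18: ✓ → 230
sample_id=19: ✗
sample_id=20: ✗
sample_id=21: ✓ → 838
sample_id=22: ✗
sample_id=23: ✓ → 729
depth_m_sum = 418 + 452 + 534 + 230 + 838 + 729 = 3201
—
[lake_sum: site in ('lake', 'rain')]
sample_id=10: ✗
sample_id=11: ✗
sample_id=12: ✓ → 70
sample_id=13: ✗
sample_id=14: ✓ → 418
sample_id=15: ✓ → 452
sample_id=16: ✗
sample_id=17: ✓ → 660
sample_id=18: ✗
sample_id=19: ✗
sample_id=20: ✗
sample_id=21: ✗
sample_id=22: ✗
sample_id=23: ✓ → 729
lake_sum = 70 + 418 + 452 + 660 + 729 = 2329

turbidity_sum=890, depth_m_sum=3201, lake_sum=2329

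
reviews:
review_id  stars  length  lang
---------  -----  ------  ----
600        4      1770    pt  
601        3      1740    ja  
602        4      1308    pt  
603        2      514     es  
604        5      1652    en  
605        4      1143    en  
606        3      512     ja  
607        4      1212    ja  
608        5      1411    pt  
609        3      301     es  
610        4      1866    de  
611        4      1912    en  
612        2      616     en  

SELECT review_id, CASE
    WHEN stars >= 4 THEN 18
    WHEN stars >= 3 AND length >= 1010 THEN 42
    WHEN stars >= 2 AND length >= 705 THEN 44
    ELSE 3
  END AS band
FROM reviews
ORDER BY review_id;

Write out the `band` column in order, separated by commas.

18, 42, 18, 3, 18, 18, 3, 18, 18, 3, 18, 18, 3

review_id=600: stars >= 4 → 18
review_id=601: stars >= 3 AND length >= 1010 → 42
review_id=602: stars >= 4 → 18
review_id=603: ELSE → 3
review_id=604: stars >= 4 → 18
review_id=605: stars >= 4 → 18
review_id=606: ELSE → 3
review_id=607: stars >= 4 → 18
review_id=608: stars >= 4 → 18
review_id=609: ELSE → 3
review_id=610: stars >= 4 → 18
review_id=611: stars >= 4 → 18
review_id=612: ELSE → 3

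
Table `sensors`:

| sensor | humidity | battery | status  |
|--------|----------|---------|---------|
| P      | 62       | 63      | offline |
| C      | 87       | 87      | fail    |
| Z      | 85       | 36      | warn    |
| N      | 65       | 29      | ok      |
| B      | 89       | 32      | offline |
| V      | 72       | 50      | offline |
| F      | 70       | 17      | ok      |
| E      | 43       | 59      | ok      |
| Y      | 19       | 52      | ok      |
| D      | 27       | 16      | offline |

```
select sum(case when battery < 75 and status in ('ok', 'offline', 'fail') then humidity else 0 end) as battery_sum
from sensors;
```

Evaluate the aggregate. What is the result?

447

sensor=P: ✓ → 62
sensor=C: ✗
sensor=Z: ✗
sensor=N: ✓ → 65
sensor=B: ✓ → 89
sensor=V: ✓ → 72
sensor=F: ✓ → 70
sensor=E: ✓ → 43
sensor=Y: ✓ → 19
sensor=D: ✓ → 27
battery_sum = 62 + 65 + 89 + 72 + 70 + 43 + 19 + 27 = 447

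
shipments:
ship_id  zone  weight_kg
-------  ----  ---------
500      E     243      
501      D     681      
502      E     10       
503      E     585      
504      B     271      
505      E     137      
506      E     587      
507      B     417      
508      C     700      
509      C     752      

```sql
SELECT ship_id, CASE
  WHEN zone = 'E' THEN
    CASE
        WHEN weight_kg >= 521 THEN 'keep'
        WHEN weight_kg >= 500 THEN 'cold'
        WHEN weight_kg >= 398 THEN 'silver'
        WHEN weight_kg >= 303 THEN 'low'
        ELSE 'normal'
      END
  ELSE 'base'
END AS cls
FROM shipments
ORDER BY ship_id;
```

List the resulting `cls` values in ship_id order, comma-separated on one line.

normal, base, normal, keep, base, normal, keep, base, base, base

ship_id=500: zone='E' → inner[ELSE] → normal
ship_id=501: zone='D' → outer ELSE → base
ship_id=502: zone='E' → inner[ELSE] → normal
ship_id=503: zone='E' → inner[weight_kg >= 521] → keep
ship_id=504: zone='B' → outer ELSE → base
ship_id=505: zone='E' → inner[ELSE] → normal
ship_id=506: zone='E' → inner[weight_kg >= 521] → keep
ship_id=507: zone='B' → outer ELSE → base
ship_id=508: zone='C' → outer ELSE → base
ship_id=509: zone='C' → outer ELSE → base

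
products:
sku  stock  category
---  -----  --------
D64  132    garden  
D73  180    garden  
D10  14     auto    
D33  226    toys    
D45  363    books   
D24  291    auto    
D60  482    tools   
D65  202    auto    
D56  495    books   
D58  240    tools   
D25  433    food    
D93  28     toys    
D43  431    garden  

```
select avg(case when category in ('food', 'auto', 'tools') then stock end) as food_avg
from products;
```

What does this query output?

277

sku=D64: ✗
sku=D73: ✗
sku=D10: ✓ → 14
sku=D33: ✗
sku=D45: ✗
sku=D24: ✓ → 291
sku=D60: ✓ → 482
sku=D65: ✓ → 202
sku=D56: ✗
sku=D58: ✓ → 240
sku=D25: ✓ → 433
sku=D93: ✗
sku=D43: ✗
food_avg = (14 + 291 + 482 + 202 + 240 + 433) / 6 = 277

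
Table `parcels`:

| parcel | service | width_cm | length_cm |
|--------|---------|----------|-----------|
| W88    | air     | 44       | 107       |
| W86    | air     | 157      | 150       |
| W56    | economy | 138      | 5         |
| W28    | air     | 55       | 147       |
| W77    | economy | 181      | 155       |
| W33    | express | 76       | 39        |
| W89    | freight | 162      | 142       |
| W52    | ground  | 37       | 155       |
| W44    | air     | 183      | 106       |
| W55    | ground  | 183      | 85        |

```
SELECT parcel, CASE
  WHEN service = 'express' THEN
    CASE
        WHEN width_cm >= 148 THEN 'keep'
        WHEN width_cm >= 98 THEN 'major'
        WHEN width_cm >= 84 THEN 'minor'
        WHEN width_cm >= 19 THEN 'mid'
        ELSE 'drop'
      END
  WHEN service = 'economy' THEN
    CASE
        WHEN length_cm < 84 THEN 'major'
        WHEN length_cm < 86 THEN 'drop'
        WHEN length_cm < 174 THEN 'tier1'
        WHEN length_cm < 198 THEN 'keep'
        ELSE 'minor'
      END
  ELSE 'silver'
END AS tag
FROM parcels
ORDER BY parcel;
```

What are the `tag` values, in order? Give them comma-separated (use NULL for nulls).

silver, mid, silver, silver, silver, major, tier1, silver, silver, silver

parcel=W28: service='air' → outer ELSE → silver
parcel=W33: service='express' → inner[width_cm >= 19] → mid
parcel=W44: service='air' → outer ELSE → silver
parcel=W52: service='ground' → outer ELSE → silver
parcel=W55: service='ground' → outer ELSE → silver
parcel=W56: service='economy' → inner[length_cm < 84] → major
parcel=W77: service='economy' → inner[length_cm < 174] → tier1
parcel=W86: service='air' → outer ELSE → silver
parcel=W88: service='air' → outer ELSE → silver
parcel=W89: service='freight' → outer ELSE → silver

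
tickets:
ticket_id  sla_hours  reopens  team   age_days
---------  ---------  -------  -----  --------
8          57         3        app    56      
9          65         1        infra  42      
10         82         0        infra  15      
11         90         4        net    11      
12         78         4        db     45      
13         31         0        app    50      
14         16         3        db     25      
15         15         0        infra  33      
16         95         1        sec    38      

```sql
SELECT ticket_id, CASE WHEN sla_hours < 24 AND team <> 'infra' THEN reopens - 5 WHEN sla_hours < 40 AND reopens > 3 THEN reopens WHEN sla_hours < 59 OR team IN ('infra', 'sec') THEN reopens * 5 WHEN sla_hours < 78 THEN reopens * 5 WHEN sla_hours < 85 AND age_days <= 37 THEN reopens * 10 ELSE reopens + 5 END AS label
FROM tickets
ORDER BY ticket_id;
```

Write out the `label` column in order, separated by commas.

ticket_id=8: sla_hours < 59 OR team IN ('infra', 'sec') → 15
ticket_id=9: sla_hours < 59 OR team IN ('infra', 'sec') → 5
ticket_id=10: sla_hours < 59 OR team IN ('infra', 'sec') → 0
ticket_id=11: ELSE → 9
ticket_id=12: ELSE → 9
ticket_id=13: sla_hours < 59 OR team IN ('infra', 'sec') → 0
ticket_id=14: sla_hours < 24 AND team <> 'infra' → -2
ticket_id=15: sla_hours < 59 OR team IN ('infra', 'sec') → 0
ticket_id=16: sla_hours < 59 OR team IN ('infra', 'sec') → 5

15, 5, 0, 9, 9, 0, -2, 0, 5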